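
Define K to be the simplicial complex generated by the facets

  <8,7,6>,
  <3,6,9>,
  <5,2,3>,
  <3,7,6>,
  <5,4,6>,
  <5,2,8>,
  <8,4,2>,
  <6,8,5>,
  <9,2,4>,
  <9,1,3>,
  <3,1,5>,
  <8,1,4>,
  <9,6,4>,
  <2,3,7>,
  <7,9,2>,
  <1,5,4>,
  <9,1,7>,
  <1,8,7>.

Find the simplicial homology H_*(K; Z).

H_0 ≅ Z,  H_1 ≅ Z ⊕ Z/2,  H_2 = 0.

K has 9 vertices, 27 edges, 18 triangles.
rank ∂_0 = 0, rank ∂_1 = 8 ⇒ b_0 = 9 − 0 − 8 = 1; all invariant factors of ∂_1 are 1 so no torsion. So H_0 = Z.
rank ∂_1 = 8, rank ∂_2 = 18 ⇒ b_1 = 27 − 8 − 18 = 1; ∂_2 has invariant factor(s) [2] giving torsion. So H_1 = Z ⊕ Z/2.
rank ∂_2 = 18, rank ∂_3 = 0 ⇒ b_2 = 18 − 18 − 0 = 0. So H_2 = 0.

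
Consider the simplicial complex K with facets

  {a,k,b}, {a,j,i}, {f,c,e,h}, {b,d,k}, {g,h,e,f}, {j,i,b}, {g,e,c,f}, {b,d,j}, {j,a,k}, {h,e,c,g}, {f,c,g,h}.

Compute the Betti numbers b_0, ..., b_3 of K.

b_0 = 2, b_1 = 1, b_2 = 0, b_3 = 1.

Fix the vertex order a < b < c < d < e < f < g < h < i < j < k and write every simplex with vertices in increasing order. Then dim K = 3 and the simplices of K are:

  0-simplices (11): a, b, c, d, e, f, g, h, i, j, k
  1-simplices (22): ab, ai, aj, ak, bd, bi, bj, bk, ce, cf, cg, ch, dj, dk, ef, eg, eh, fg, fh, gh, ij, jk
  2-simplices (16): abk, aij, ajk, bdj, bdk, bij, cef, ceg, ceh, cfg, cfh, cgh, efg, efh, egh, fgh
  3-simplices (5): cefg, cefh, cegh, cfgh, efgh

giving chain groups C_0 ≅ Z^11, C_1 ≅ Z^22, C_2 ≅ Z^16, C_3 ≅ Z^5.

∂_1: C_1 → C_0 sends each edge [p,q] (with p < q) to q − p. For instance
  ∂fg = g − f.
The resulting 11×22 matrix has rank 9, and its Smith normal form has invariant factors (1,1,1,1,1,1,1,1,1).

∂_2: C_2 → C_1 maps a triangle to the signed sum of its edges. For instance
  ∂efh = fh − eh + ef,
  ∂abk = bk − ak + ab.
The resulting 22×16 matrix has rank 12, and its Smith normal form has invariant factors (1,1,1,1,1,1,1,1,1,1,1,1).

The boundary map ∂_3: C_3 → C_2 sends each 3-simplex σ to the alternating sum Σ_i (−1)^i (σ with its i-th vertex removed). For instance
  ∂cefg = efg − cfg + ceg − cef,
  ∂cfgh = fgh − cgh + cfh − cfg.
The 16×5 boundary matrix has rank 4 and Smith normal form diag(1,1,1,1).

Computing H_k = (kernel of ∂_k) / (image of ∂_{k+1}):

  H_0: rank C_0 − rank ∂_1 = 11 − 9 = 2, and the invariant factors of ∂_1 are all 1, so H_0 ≅ Z^2.
  H_1: rank ker ∂_1 − rank ∂_2 = (22 − 9) − 12 = 1, and the invariant factors of ∂_2 are all 1, so H_1 ≅ Z.
  H_2: rank ker ∂_2 − rank ∂_3 = (16 − 12) − 4 = 0, and the invariant factors of ∂_3 are all 1, so H_2 ≅ 0.
  H_3: rank ker ∂_3 − rank ∂_4 = (5 − 4) − 0 = 1, and there is no ∂_4, so H_3 ≅ Z.

Hence the Betti numbers are b_0 = 2, b_1 = 1, b_2 = 0, b_3 = 1.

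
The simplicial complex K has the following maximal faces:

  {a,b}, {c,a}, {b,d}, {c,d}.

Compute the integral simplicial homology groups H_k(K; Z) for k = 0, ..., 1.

H_0 = Z,  H_1 = Z.

We work with the vertex ordering a < b < c < d. The simplices of K, each written with vertices in increasing order, are:

  0-simplices (4): a, b, c, d
  1-simplices (4): ab, ac, bd, cd

Hence C_0 ≅ Z^4, C_1 ≅ Z^4.

The boundary map ∂_1: C_1 → C_0 maps an edge to its endpoints' difference, ∂[p,q] = q − p.
The resulting 4×4 matrix has rank 3, and its Smith normal form has invariant factors (1,1,1).

Now H_k = ker ∂_k / im ∂_{k+1}, so:

  H_0: rank C_0 − rank ∂_1 = 4 − 3 = 1, and the invariant factors of ∂_1 are all 1, so H_0 = Z.
  H_1: rank ker ∂_1 − rank ∂_2 = (4 − 3) − 0 = 1, and there is no ∂_2, so H_1 = Z.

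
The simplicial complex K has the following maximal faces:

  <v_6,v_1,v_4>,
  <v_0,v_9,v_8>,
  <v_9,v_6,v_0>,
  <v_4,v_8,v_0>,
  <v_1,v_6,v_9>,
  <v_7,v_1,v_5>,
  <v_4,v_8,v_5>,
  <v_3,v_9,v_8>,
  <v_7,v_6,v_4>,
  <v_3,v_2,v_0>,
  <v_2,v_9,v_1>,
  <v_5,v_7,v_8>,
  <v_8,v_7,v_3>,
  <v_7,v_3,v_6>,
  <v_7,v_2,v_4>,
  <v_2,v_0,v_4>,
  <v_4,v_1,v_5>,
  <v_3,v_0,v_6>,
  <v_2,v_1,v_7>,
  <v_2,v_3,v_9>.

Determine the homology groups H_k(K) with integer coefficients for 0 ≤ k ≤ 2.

Order the vertices as v_0 < v_1 < v_2 < v_3 < v_4 < v_5 < v_6 < v_7 < v_8 < v_9. Listing each simplex with vertices in this order, K has dimension 2 with simplices:

  0-simplices (10): [v_0], [v_1], [v_2], [v_3], [v_4], [v_5], [v_6], [v_7], [v_8], [v_9]
  1-simplices (30): (30 of them)
  2-simplices (20): (20 of them)

Hence C_0 ≅ Z^10, C_1 ≅ Z^30, C_2 ≅ Z^20.

∂_1: C_1 → C_0 is given by ∂[p,q] = [q] − [p]. For instance
  ∂[v_1,v_5] = [v_5] − [v_1].
As a 10×30 matrix over Z this has rank 9, with invariant factors (1,1,1,1,1,1,1,1,1).

∂_2: C_2 → C_1 sends each 2-simplex [p,q,r] to [q,r] − [p,r] + [p,q]. For instance
  ∂[v_4,v_5,v_8] = [v_5,v_8] − [v_4,v_8] + [v_4,v_5],
  ∂[v_5,v_7,v_8] = [v_7,v_8] − [v_5,v_8] + [v_5,v_7].
The resulting 30×20 matrix has rank 20, and its Smith normal form has invariant factors (1,1,1,1,1,1,1,1,1,1,1,1,1,1,1,1,1,1,1,2).

Computing H_k = (kernel of ∂_k) / (image of ∂_{k+1}):

  H_0: rank C_0 − rank ∂_1 = 10 − 9 = 1, and the invariant factors of ∂_1 are all 1, so H_0 = Z.
  H_1: rank ker ∂_1 − rank ∂_2 = (30 − 9) − 20 = 1, and ∂_2 has invariant factor 2 > 1, so H_1 = Z × Z/2.
  H_2: rank ker ∂_2 − rank ∂_3 = (20 − 20) − 0 = 0, and there is no ∂_3, so H_2 = 0.

As a check, the Euler characteristic is 10 − 30 + 20 = 0, which agrees with 1 − 1 + 0 = 0.
(K is a triangulation of the Klein bottle.)

H_0 = Z,  H_1 = Z × Z/2,  H_2 = 0.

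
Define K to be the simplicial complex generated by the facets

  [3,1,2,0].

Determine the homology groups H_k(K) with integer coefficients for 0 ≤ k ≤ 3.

Take the total order 0 < 1 < 2 < 3 on the vertex set. Then K (dimension 3) consists of the simplices:

  0-simplices (4): [0], [1], [2], [3]
  1-simplices (6): [0,1], [0,2], [0,3], [1,2], [1,3], [2,3]
  2-simplices (4): [0,1,2], [0,1,3], [0,2,3], [1,2,3]
  3-simplices (1): [0,1,2,3]

so the chain groups are C_0 ≅ Z^4, C_1 ≅ Z^6, C_2 ≅ Z^4, C_3 ≅ Z^1.

∂_1: C_1 → C_0 is given by ∂[p,q] = [q] − [p]. For instance
  ∂[1,2] = [2] − [1].
As a 4×6 matrix over Z this has rank 3, with invariant factors (1,1,1).

The boundary map ∂_2: C_2 → C_1 maps a triangle to the signed sum of its edges. For instance
  ∂[0,1,3] = [1,3] − [0,3] + [0,1],
  ∂[1,2,3] = [2,3] − [1,3] + [1,2].
The resulting 6×4 matrix has rank 3, and its Smith normal form has invariant factors (1,1,1).

The boundary map ∂_3: C_3 → C_2 sends each 3-simplex σ to the alternating sum Σ_i (−1)^i (σ with its i-th vertex removed). For instance
  ∂[0,1,2,3] = [1,2,3] − [0,2,3] + [0,1,3] − [0,1,2].
The 4×1 boundary matrix has rank 1 and Smith normal form diag(1).

Now H_k = ker ∂_k / im ∂_{k+1}, so:

  H_0: rank C_0 − rank ∂_1 = 4 − 3 = 1, and the invariant factors of ∂_1 are all 1, so H_0 = Z.
  H_1: rank ker ∂_1 − rank ∂_2 = (6 − 3) − 3 = 0, and the invariant factors of ∂_2 are all 1, so H_1 = 0.
  H_2: rank ker ∂_2 − rank ∂_3 = (4 − 3) − 1 = 0, and the invariant factors of ∂_3 are all 1, so H_2 = 0.
  H_3: rank ker ∂_3 − rank ∂_4 = (1 − 1) − 0 = 0, and there is no ∂_4, so H_3 = 0.

(K is a triangulation of the 3-simplex.)

H_0 ≅ Z,  H_1 = 0,  H_2 = 0,  H_3 = 0.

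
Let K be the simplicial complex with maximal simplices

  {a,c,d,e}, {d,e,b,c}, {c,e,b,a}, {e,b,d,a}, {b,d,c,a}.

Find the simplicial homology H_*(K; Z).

H_0 ≅ Z,  H_1 = 0,  H_2 = 0,  H_3 ≅ Z.

Fix the vertex order a < b < c < d < e and write every simplex with vertices in increasing order. Then dim K = 3 and the simplices of K are:

  0-simplices (5): a, b, c, d, e
  1-simplices (10): ab, ac, ad, ae, bc, bd, be, cd, ce, de
  2-simplices (10): abc, abd, abe, acd, ace, ade, bcd, bce, bde, cde
  3-simplices (5): abcd, abce, abde, acde, bcde

giving chain groups C_0 ≅ Z^5, C_1 ≅ Z^10, C_2 ≅ Z^10, C_3 ≅ Z^5.

∂_1: C_1 → C_0 sends each edge [p,q] (with p < q) to q − p.
This gives a 5×10 integer matrix of rank 4; reducing to Smith normal form yields diagonal entries (1,1,1,1).

Boundary ∂_2: C_2 → C_1 acts by ∂[p,q,r] = [q,r] − [p,r] + [p,q]. For instance
  ∂cde = de − ce + cd,
  ∂acd = cd − ad + ac.
The resulting 10×10 matrix has rank 6, and its Smith normal form has invariant factors (1,1,1,1,1,1).

∂_3: C_3 → C_2 sends each 3-simplex σ to the alternating sum Σ_i (−1)^i (σ with its i-th vertex removed). For instance
  ∂bcde = cde − bde + bce − bcd,
  ∂abcd = bcd − acd + abd − abc.
The resulting 10×5 matrix has rank 4, and its Smith normal form has invariant factors (1,1,1,1).

From H_k ≅ ker(∂_k) / im(∂_{k+1}) we obtain:

  H_0: rank C_0 − rank ∂_1 = 5 − 4 = 1, and the invariant factors of ∂_1 are all 1, so H_0 = Z.
  H_1: rank ker ∂_1 − rank ∂_2 = (10 − 4) − 6 = 0, and the invariant factors of ∂_2 are all 1, so H_1 = 0.
  H_2: rank ker ∂_2 − rank ∂_3 = (10 − 6) − 4 = 0, and the invariant factors of ∂_3 are all 1, so H_2 = 0.
  H_3: rank ker ∂_3 − rank ∂_4 = (5 − 4) − 0 = 1, and there is no ∂_4, so H_3 = Z.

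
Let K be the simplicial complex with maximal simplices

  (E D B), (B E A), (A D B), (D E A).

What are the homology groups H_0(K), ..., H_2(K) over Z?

K has 4 vertices, 6 edges, 4 triangles.
rank ∂_0 = 0, rank ∂_1 = 3 ⇒ b_0 = 4 − 0 − 3 = 1; all invariant factors of ∂_1 are 1 so no torsion. So H_0 ≅ Z.
rank ∂_1 = 3, rank ∂_2 = 3 ⇒ b_1 = 6 − 3 − 3 = 0; all invariant factors of ∂_2 are 1 so no torsion. So H_1 ≅ 0.
rank ∂_2 = 3, rank ∂_3 = 0 ⇒ b_2 = 4 − 3 − 0 = 1. So H_2 ≅ Z.

H_0 = Z,  H_1 = 0,  H_2 = Z.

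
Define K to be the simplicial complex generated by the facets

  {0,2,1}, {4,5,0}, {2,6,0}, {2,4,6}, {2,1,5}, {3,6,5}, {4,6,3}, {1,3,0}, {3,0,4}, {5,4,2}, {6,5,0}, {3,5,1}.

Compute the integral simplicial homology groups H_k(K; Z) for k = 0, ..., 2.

We work with the vertex ordering 0 < 1 < 2 < 3 < 4 < 5 < 6. The simplices of K, each written with vertices in increasing order, are:

  0-simplices (7): [0], [1], [2], [3], [4], [5], [6]
  1-simplices (18): [0,1], [0,2], [0,3], [0,4], [0,5], [0,6], [1,2], [1,3], [1,5], [2,4], [2,5], [2,6], [3,4], [3,5], [3,6], [4,5], [4,6], [5,6]
  2-simplices (12): [0,1,2], [0,1,3], [0,2,6], [0,3,4], [0,4,5], [0,5,6], [1,2,5], [1,3,5], [2,4,5], [2,4,6], [3,4,6], [3,5,6]

giving chain groups C_0 ≅ Z^7, C_1 ≅ Z^18, C_2 ≅ Z^12.

The boundary map ∂_1: C_1 → C_0 is given by ∂[p,q] = [q] − [p]. For instance
  ∂[0,1] = [1] − [0].
The resulting 7×18 matrix has rank 6, and its Smith normal form has invariant factors (1,1,1,1,1,1).

∂_2: C_2 → C_1 acts by ∂[p,q,r] = [q,r] − [p,r] + [p,q]. For instance
  ∂[0,4,5] = [4,5] − [0,5] + [0,4],
  ∂[1,3,5] = [3,5] − [1,5] + [1,3].
The 18×12 boundary matrix has rank 12 and Smith normal form diag(1,1,1,1,1,1,1,1,1,1,1,2).

Reading off H_k = ker ∂_k / im ∂_{k+1}:

  H_0: rank C_0 − rank ∂_1 = 7 − 6 = 1, and the invariant factors of ∂_1 are all 1, so H_0 = Z.
  H_1: rank ker ∂_1 − rank ∂_2 = (18 − 6) − 12 = 0, and ∂_2 has invariant factor 2 > 1, so H_1 = Z/2.
  H_2: rank ker ∂_2 − rank ∂_3 = (12 − 12) − 0 = 0, and there is no ∂_3, so H_2 = 0.

(K is a triangulation of the real projective plane RP^2.)

H_0 ≅ Z,  H_1 ≅ Z/2,  H_2 = 0.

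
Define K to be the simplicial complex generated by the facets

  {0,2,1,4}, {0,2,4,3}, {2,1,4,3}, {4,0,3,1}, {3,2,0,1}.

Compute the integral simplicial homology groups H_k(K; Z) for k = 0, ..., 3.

H_0 ≅ Z,  H_1 = 0,  H_2 = 0,  H_3 ≅ Z.

K has 5 vertices, 10 edges, 10 triangles, 5 3-simplices.
rank ∂_0 = 0, rank ∂_1 = 4 ⇒ b_0 = 5 − 0 − 4 = 1; all invariant factors of ∂_1 are 1 so no torsion. So H_0 = Z.
rank ∂_1 = 4, rank ∂_2 = 6 ⇒ b_1 = 10 − 4 − 6 = 0; all invariant factors of ∂_2 are 1 so no torsion. So H_1 = 0.
rank ∂_2 = 6, rank ∂_3 = 4 ⇒ b_2 = 10 − 6 − 4 = 0; all invariant factors of ∂_3 are 1 so no torsion. So H_2 = 0.
rank ∂_3 = 4, rank ∂_4 = 0 ⇒ b_3 = 5 − 4 − 0 = 1. So H_3 = Z.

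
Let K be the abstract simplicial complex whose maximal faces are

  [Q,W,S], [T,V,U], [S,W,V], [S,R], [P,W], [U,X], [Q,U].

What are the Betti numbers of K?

b_0 = 1, b_1 = 1, b_2 = 0.

Order the vertices as P < Q < R < S < T < U < V < W < X. Listing each simplex with vertices in this order, K has dimension 2 with simplices:

  0-simplices (9): P, Q, R, S, T, U, V, W, X
  1-simplices (12): PW, QS, QU, QW, RS, SV, SW, TU, TV, UV, UX, VW
  2-simplices (3): QSW, SVW, TUV

so the chain groups are C_0 ≅ Z^9, C_1 ≅ Z^12, C_2 ≅ Z^3.

Boundary ∂_1: C_1 → C_0 is given by ∂[p,q] = [q] − [p]. For instance
  ∂TV = V − T.
The resulting 9×12 matrix has rank 8, and its Smith normal form has invariant factors (1,1,1,1,1,1,1,1).

Boundary ∂_2: C_2 → C_1 acts by ∂[p,q,r] = [q,r] − [p,r] + [p,q]. For instance
  ∂QSW = SW − QW + QS,
  ∂TUV = UV − TV + TU.
The 12×3 boundary matrix has rank 3 and Smith normal form diag(1,1,1).

From H_k ≅ ker(∂_k) / im(∂_{k+1}) we obtain:

  H_0: rank C_0 − rank ∂_1 = 9 − 8 = 1, and the invariant factors of ∂_1 are all 1, so H_0 ≅ Z.
  H_1: rank ker ∂_1 − rank ∂_2 = (12 − 8) − 3 = 1, and the invariant factors of ∂_2 are all 1, so H_1 ≅ Z.
  H_2: rank ker ∂_2 − rank ∂_3 = (3 − 3) − 0 = 0, and there is no ∂_3, so H_2 ≅ 0.

Hence the Betti numbers are b_0 = 1, b_1 = 1, b_2 = 0.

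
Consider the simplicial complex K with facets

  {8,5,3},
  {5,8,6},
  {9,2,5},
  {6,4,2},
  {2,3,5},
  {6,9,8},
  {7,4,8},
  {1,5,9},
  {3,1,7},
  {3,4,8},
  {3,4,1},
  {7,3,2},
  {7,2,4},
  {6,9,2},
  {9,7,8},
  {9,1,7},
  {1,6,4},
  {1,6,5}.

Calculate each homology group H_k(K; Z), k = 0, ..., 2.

H_0 ≅ Z,  H_1 ≅ Z ⊕ Z/2,  H_2 = 0.

K has 9 vertices, 27 edges, 18 triangles.
rank ∂_0 = 0, rank ∂_1 = 8 ⇒ b_0 = 9 − 0 − 8 = 1; all invariant factors of ∂_1 are 1 so no torsion. So H_0 ≅ Z.
rank ∂_1 = 8, rank ∂_2 = 18 ⇒ b_1 = 27 − 8 − 18 = 1; ∂_2 has invariant factor(s) [2] giving torsion. So H_1 ≅ Z ⊕ Z/2.
rank ∂_2 = 18, rank ∂_3 = 0 ⇒ b_2 = 18 − 18 − 0 = 0. So H_2 ≅ 0.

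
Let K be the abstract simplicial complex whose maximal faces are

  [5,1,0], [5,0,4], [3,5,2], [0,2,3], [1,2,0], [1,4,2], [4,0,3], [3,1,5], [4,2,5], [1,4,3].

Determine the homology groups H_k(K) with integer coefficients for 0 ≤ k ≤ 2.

H_0 ≅ Z,  H_1 ≅ Z/2,  H_2 = 0.

Fix the vertex order 0 < 1 < 2 < 3 < 4 < 5 and write every simplex with vertices in increasing order. Then dim K = 2 and the simplices of K are:

  0-simplices (6): [0], [1], [2], [3], [4], [5]
  1-simplices (15): [0,1], [0,2], [0,3], [0,4], [0,5], [1,2], [1,3], [1,4], [1,5], [2,3], [2,4], [2,5], [3,4], [3,5], [4,5]
  2-simplices (10): [0,1,2], [0,1,5], [0,2,3], [0,3,4], [0,4,5], [1,2,4], [1,3,4], [1,3,5], [2,3,5], [2,4,5]

giving chain groups C_0 ≅ Z^6, C_1 ≅ Z^15, C_2 ≅ Z^10.

Boundary ∂_1: C_1 → C_0 maps an edge to its endpoints' difference, ∂[p,q] = q − p.
As a 6×15 matrix over Z this has rank 5, with invariant factors (1,1,1,1,1).

The boundary map ∂_2: C_2 → C_1 sends each 2-simplex [p,q,r] to [q,r] − [p,r] + [p,q]. For instance
  ∂[0,1,5] = [1,5] − [0,5] + [0,1],
  ∂[1,2,4] = [2,4] − [1,4] + [1,2].
The resulting 15×10 matrix has rank 10, and its Smith normal form has invariant factors (1,1,1,1,1,1,1,1,1,2).

Computing H_k = (kernel of ∂_k) / (image of ∂_{k+1}):

  H_0: rank C_0 − rank ∂_1 = 6 − 5 = 1, and the invariant factors of ∂_1 are all 1, so H_0 = Z.
  H_1: rank ker ∂_1 − rank ∂_2 = (15 − 5) − 10 = 0, and ∂_2 has invariant factor 2 > 1, so H_1 = Z/2.
  H_2: rank ker ∂_2 − rank ∂_3 = (10 − 10) − 0 = 0, and there is no ∂_3, so H_2 = 0.

(K is a triangulation of the real projective plane RP^2.)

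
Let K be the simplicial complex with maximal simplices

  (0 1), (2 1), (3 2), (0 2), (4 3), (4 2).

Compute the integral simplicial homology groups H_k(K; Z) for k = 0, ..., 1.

H_0 ≅ Z,  H_1 ≅ Z^2.

We work with the vertex ordering 0 < 1 < 2 < 3 < 4. The simplices of K, each written with vertices in increasing order, are:

  0-simplices (5): [0], [1], [2], [3], [4]
  1-simplices (6): [0,1], [0,2], [1,2], [2,3], [2,4], [3,4]

giving chain groups C_0 ≅ Z^5, C_1 ≅ Z^6.

The boundary map ∂_1: C_1 → C_0 is given by ∂[p,q] = [q] − [p]. For instance
  ∂[0,2] = [2] − [0].
The resulting 5×6 matrix has rank 4, and its Smith normal form has invariant factors (1,1,1,1).

Reading off H_k = ker ∂_k / im ∂_{k+1}:

  H_0: rank C_0 − rank ∂_1 = 5 − 4 = 1, and the invariant factors of ∂_1 are all 1, so H_0 ≅ Z.
  H_1: rank ker ∂_1 − rank ∂_2 = (6 − 4) − 0 = 2, and there is no ∂_2, so H_1 ≅ Z^2.

(K is a triangulation of a wedge of 2 circles.)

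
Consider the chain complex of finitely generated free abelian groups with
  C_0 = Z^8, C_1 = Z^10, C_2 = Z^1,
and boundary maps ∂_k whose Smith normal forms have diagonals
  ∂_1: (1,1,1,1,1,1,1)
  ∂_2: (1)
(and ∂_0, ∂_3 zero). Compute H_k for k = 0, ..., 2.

H_0 ≅ Z,  H_1 ≅ Z^2,  H_2 = 0.

H_0: b_0 = 8 − 0 − 7 = 1; torsion from ∂_1 factors > 1: none. So H_0 ≅ Z.
H_1: b_1 = 10 − 7 − 1 = 2; torsion from ∂_2 factors > 1: none. So H_1 ≅ Z^2.
H_2: b_2 = 1 − 1 − 0 = 0; torsion from ∂_3 factors > 1: none. So H_2 ≅ 0.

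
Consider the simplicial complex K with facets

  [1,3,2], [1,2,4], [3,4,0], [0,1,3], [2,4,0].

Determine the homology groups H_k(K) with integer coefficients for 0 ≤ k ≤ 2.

Fix the vertex order 0 < 1 < 2 < 3 < 4 and write every simplex with vertices in increasing order. Then dim K = 2 and the simplices of K are:

  0-simplices (5): [0], [1], [2], [3], [4]
  1-simplices (10): [0,1], [0,2], [0,3], [0,4], [1,2], [1,3], [1,4], [2,3], [2,4], [3,4]
  2-simplices (5): [0,1,3], [0,2,4], [0,3,4], [1,2,3], [1,2,4]

giving chain groups C_0 ≅ Z^5, C_1 ≅ Z^10, C_2 ≅ Z^5.

Boundary ∂_1: C_1 → C_0 maps an edge to its endpoints' difference, ∂[p,q] = q − p.
As a 5×10 matrix over Z this has rank 4, with invariant factors (1,1,1,1).

The boundary map ∂_2: C_2 → C_1 acts by ∂[p,q,r] = [q,r] − [p,r] + [p,q]. For instance
  ∂[1,2,3] = [2,3] − [1,3] + [1,2],
  ∂[0,3,4] = [3,4] − [0,4] + [0,3].
As a 10×5 matrix over Z this has rank 5, with invariant factors (1,1,1,1,1).

Now H_k = ker ∂_k / im ∂_{k+1}, so:

  H_0: rank C_0 − rank ∂_1 = 5 − 4 = 1, and the invariant factors of ∂_1 are all 1, so H_0 ≅ Z.
  H_1: rank ker ∂_1 − rank ∂_2 = (10 − 4) − 5 = 1, and the invariant factors of ∂_2 are all 1, so H_1 ≅ Z.
  H_2: rank ker ∂_2 − rank ∂_3 = (5 − 5) − 0 = 0, and there is no ∂_3, so H_2 ≅ 0.

H_0 = Z,  H_1 = Z,  H_2 = 0.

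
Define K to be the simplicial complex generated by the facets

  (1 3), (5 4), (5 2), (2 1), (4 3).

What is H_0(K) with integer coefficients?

H_0 ≅ Z.

Take the total order 1 < 2 < 3 < 4 < 5 on the vertex set. Then K (dimension 1) consists of the simplices:

  0-simplices (5): [1], [2], [3], [4], [5]
  1-simplices (5): [1,2], [1,3], [2,5], [3,4], [4,5]

so the chain groups are C_0 ≅ Z^5, C_1 ≅ Z^5.

Boundary ∂_1: C_1 → C_0 sends each edge [p,q] (with p < q) to q − p. For instance
  ∂[1,2] = [2] − [1].
This gives a 5×5 integer matrix of rank 4; reducing to Smith normal form yields diagonal entries (1,1,1,1).

Now H_k = ker ∂_k / im ∂_{k+1}, so:

  H_0: rank C_0 − rank ∂_1 = 5 − 4 = 1, and the invariant factors of ∂_1 are all 1, so H_0 ≅ Z.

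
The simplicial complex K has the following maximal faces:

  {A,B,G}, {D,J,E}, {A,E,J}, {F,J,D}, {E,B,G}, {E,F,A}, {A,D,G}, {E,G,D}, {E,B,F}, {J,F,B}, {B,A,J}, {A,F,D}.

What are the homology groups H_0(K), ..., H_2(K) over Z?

Order the vertices as A < B < D < E < F < G < J. Listing each simplex with vertices in this order, K has dimension 2 with simplices:

  0-simplices (7): A, B, D, E, F, G, J
  1-simplices (18): AB, AD, AE, AF, AG, AJ, BE, BF, BG, BJ, DE, DF, DG, DJ, EF, EG, EJ, FJ
  2-simplices (12): ABG, ABJ, ADF, ADG, AEF, AEJ, BEF, BEG, BFJ, DEG, DEJ, DFJ

Hence C_0 ≅ Z^7, C_1 ≅ Z^18, C_2 ≅ Z^12.

Boundary ∂_1: C_1 → C_0 maps an edge to its endpoints' difference, ∂[p,q] = q − p. For instance
  ∂AD = D − A.
The resulting 7×18 matrix has rank 6, and its Smith normal form has invariant factors (1,1,1,1,1,1).

Boundary ∂_2: C_2 → C_1 maps a triangle to the signed sum of its edges. For instance
  ∂ADG = DG − AG + AD,
  ∂DEG = EG − DG + DE.
This gives a 18×12 integer matrix of rank 12; reducing to Smith normal form yields diagonal entries (1,1,1,1,1,1,1,1,1,1,1,2).

Now H_k = ker ∂_k / im ∂_{k+1}, so:

  H_0: rank C_0 − rank ∂_1 = 7 − 6 = 1, and the invariant factors of ∂_1 are all 1, so H_0 ≅ Z.
  H_1: rank ker ∂_1 − rank ∂_2 = (18 − 6) − 12 = 0, and ∂_2 has invariant factor 2 > 1, so H_1 ≅ Z/2.
  H_2: rank ker ∂_2 − rank ∂_3 = (12 − 12) − 0 = 0, and there is no ∂_3, so H_2 ≅ 0.

As a check, the Euler characteristic is 7 − 18 + 12 = 1, which agrees with 1 − 0 + 0 = 1.

H_0 = Z,  H_1 = Z/2,  H_2 = 0.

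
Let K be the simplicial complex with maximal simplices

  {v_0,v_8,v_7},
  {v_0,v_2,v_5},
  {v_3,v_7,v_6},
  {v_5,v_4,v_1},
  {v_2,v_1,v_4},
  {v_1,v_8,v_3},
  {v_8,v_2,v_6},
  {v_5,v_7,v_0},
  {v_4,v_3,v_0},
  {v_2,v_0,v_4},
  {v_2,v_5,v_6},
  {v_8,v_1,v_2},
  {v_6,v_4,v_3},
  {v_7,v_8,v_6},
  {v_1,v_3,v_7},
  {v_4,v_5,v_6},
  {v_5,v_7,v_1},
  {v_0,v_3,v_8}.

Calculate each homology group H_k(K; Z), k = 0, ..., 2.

H_0 ≅ Z,  H_1 ≅ Z ⊕ Z/2,  H_2 = 0.

Order the vertices as v_0 < v_1 < v_2 < v_3 < v_4 < v_5 < v_6 < v_7 < v_8. Listing each simplex with vertices in this order, K has dimension 2 with simplices:

  0-simplices (9): [v_0], [v_1], [v_2], [v_3], [v_4], [v_5], [v_6], [v_7], [v_8]
  1-simplices (27): (27 of them)
  2-simplices (18): (18 of them)

so the chain groups are C_0 ≅ Z^9, C_1 ≅ Z^27, C_2 ≅ Z^18.

The boundary map ∂_1: C_1 → C_0 is given by ∂[p,q] = [q] − [p]. For instance
  ∂[v_3,v_8] = [v_8] − [v_3].
As a 9×27 matrix over Z this has rank 8, with invariant factors (1,1,1,1,1,1,1,1).

∂_2: C_2 → C_1 acts by ∂[p,q,r] = [q,r] − [p,r] + [p,q]. For instance
  ∂[v_2,v_6,v_8] = [v_6,v_8] − [v_2,v_8] + [v_2,v_6],
  ∂[v_2,v_5,v_6] = [v_5,v_6] − [v_2,v_6] + [v_2,v_5].
The resulting 27×18 matrix has rank 18, and its Smith normal form has invariant factors (1,1,1,1,1,1,1,1,1,1,1,1,1,1,1,1,1,2).

Reading off H_k = ker ∂_k / im ∂_{k+1}:

  H_0: rank C_0 − rank ∂_1 = 9 − 8 = 1, and the invariant factors of ∂_1 are all 1, so H_0 = Z.
  H_1: rank ker ∂_1 − rank ∂_2 = (27 − 8) − 18 = 1, and ∂_2 has invariant factor 2 > 1, so H_1 = Z ⊕ Z/2.
  H_2: rank ker ∂_2 − rank ∂_3 = (18 − 18) − 0 = 0, and there is no ∂_3, so H_2 = 0.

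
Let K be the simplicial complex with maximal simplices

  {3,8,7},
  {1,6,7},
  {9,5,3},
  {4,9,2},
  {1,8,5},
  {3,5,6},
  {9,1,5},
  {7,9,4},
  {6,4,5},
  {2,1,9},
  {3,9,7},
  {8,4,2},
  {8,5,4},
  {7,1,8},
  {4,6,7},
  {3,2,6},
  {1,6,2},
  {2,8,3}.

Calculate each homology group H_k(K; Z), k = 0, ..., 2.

Order the vertices as 1 < 2 < 3 < 4 < 5 < 6 < 7 < 8 < 9. Listing each simplex with vertices in this order, K has dimension 2 with simplices:

  0-simplices (9): [1], [2], [3], [4], [5], [6], [7], [8], [9]
  1-simplices (27): (27 of them)
  2-simplices (18): [1,2,6], [1,2,9], [1,5,8], [1,5,9], [1,6,7], [1,7,8], [2,3,6], [2,3,8], [2,4,8], [2,4,9], [3,5,6], [3,5,9], [3,7,8], [3,7,9], [4,5,6], [4,5,8], [4,6,7], [4,7,9]

Hence C_0 ≅ Z^9, C_1 ≅ Z^27, C_2 ≅ Z^18.

∂_1: C_1 → C_0 sends each edge [p,q] (with p < q) to q − p.
The resulting 9×27 matrix has rank 8, and its Smith normal form has invariant factors (1,1,1,1,1,1,1,1).

The boundary map ∂_2: C_2 → C_1 acts by ∂[p,q,r] = [q,r] − [p,r] + [p,q]. For instance
  ∂[1,2,9] = [2,9] − [1,9] + [1,2],
  ∂[1,5,8] = [5,8] − [1,8] + [1,5].
This gives a 27×18 integer matrix of rank 17; reducing to Smith normal form yields diagonal entries (1,1,1,1,1,1,1,1,1,1,1,1,1,1,1,1,1).

Computing H_k = (kernel of ∂_k) / (image of ∂_{k+1}):

  H_0: rank C_0 − rank ∂_1 = 9 − 8 = 1, and the invariant factors of ∂_1 are all 1, so H_0 ≅ Z.
  H_1: rank ker ∂_1 − rank ∂_2 = (27 − 8) − 17 = 2, and the invariant factors of ∂_2 are all 1, so H_1 ≅ Z^2.
  H_2: rank ker ∂_2 − rank ∂_3 = (18 − 17) − 0 = 1, and there is no ∂_3, so H_2 ≅ Z.

(K is a triangulation of the torus T^2.)

H_0 = Z,  H_1 = Z^2,  H_2 = Z.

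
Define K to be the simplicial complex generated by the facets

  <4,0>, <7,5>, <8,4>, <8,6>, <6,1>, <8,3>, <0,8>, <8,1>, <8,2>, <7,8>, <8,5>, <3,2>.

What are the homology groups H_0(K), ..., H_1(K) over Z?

H_0 = Z,  H_1 = Z^4.

Fix the vertex order 0 < 1 < 2 < 3 < 4 < 5 < 6 < 7 < 8 and write every simplex with vertices in increasing order. Then dim K = 1 and the simplices of K are:

  0-simplices (9): [0], [1], [2], [3], [4], [5], [6], [7], [8]
  1-simplices (12): [0,4], [0,8], [1,6], [1,8], [2,3], [2,8], [3,8], [4,8], [5,7], [5,8], [6,8], [7,8]

so the chain groups are C_0 ≅ Z^9, C_1 ≅ Z^12.

∂_1: C_1 → C_0 maps an edge to its endpoints' difference, ∂[p,q] = q − p. For instance
  ∂[0,8] = [8] − [0].
The 9×12 boundary matrix has rank 8 and Smith normal form diag(1,1,1,1,1,1,1,1).

Reading off H_k = ker ∂_k / im ∂_{k+1}:

  H_0: rank C_0 − rank ∂_1 = 9 − 8 = 1, and the invariant factors of ∂_1 are all 1, so H_0 = Z.
  H_1: rank ker ∂_1 − rank ∂_2 = (12 − 8) − 0 = 4, and there is no ∂_2, so H_1 = Z^4.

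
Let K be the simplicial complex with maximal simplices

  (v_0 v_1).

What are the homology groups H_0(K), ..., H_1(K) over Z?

H_0 = Z,  H_1 = 0.

We work with the vertex ordering v_0 < v_1. The simplices of K, each written with vertices in increasing order, are:

  0-simplices (2): [v_0], [v_1]
  1-simplices (1): [v_0,v_1]

so the chain groups are C_0 ≅ Z^2, C_1 ≅ Z^1.

The boundary map ∂_1: C_1 → C_0 maps an edge to its endpoints' difference, ∂[p,q] = q − p. For instance
  ∂[v_0,v_1] = [v_1] − [v_0].
This gives a 2×1 integer matrix of rank 1; reducing to Smith normal form yields diagonal entries (1).

From H_k ≅ ker(∂_k) / im(∂_{k+1}) we obtain:

  H_0: rank C_0 − rank ∂_1 = 2 − 1 = 1, and the invariant factors of ∂_1 are all 1, so H_0 = Z.
  H_1: rank ker ∂_1 − rank ∂_2 = (1 − 1) − 0 = 0, and there is no ∂_2, so H_1 = 0.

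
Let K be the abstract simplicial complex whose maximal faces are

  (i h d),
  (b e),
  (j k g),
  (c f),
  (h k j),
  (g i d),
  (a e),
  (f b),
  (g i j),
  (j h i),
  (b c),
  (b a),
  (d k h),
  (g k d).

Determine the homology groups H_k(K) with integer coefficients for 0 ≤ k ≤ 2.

Take the total order a < b < c < d < e < f < g < h < i < j < k on the vertex set. Then K (dimension 2) consists of the simplices:

  0-simplices (11): a, b, c, d, e, f, g, h, i, j, k
  1-simplices (18): ab, ae, bc, be, bf, cf, dg, dh, di, dk, gi, gj, gk, hi, hj, hk, ij, jk
  2-simplices (8): dgi, dgk, dhi, dhk, gij, gjk, hij, hjk

Hence C_0 ≅ Z^11, C_1 ≅ Z^18, C_2 ≅ Z^8.

The boundary map ∂_1: C_1 → C_0 is given by ∂[p,q] = [q] − [p]. For instance
  ∂jk = k − j.
The resulting 11×18 matrix has rank 9, and its Smith normal form has invariant factors (1,1,1,1,1,1,1,1,1).

The boundary map ∂_2: C_2 → C_1 sends each 2-simplex [p,q,r] to [q,r] − [p,r] + [p,q]. For instance
  ∂dhk = hk − dk + dh,
  ∂dhi = hi − di + dh.
As a 18×8 matrix over Z this has rank 7, with invariant factors (1,1,1,1,1,1,1).

Now H_k = ker ∂_k / im ∂_{k+1}, so:

  H_0: rank C_0 − rank ∂_1 = 11 − 9 = 2, and the invariant factors of ∂_1 are all 1, so H_0 ≅ Z^2.
  H_1: rank ker ∂_1 − rank ∂_2 = (18 − 9) − 7 = 2, and the invariant factors of ∂_2 are all 1, so H_1 ≅ Z^2.
  H_2: rank ker ∂_2 − rank ∂_3 = (8 − 7) − 0 = 1, and there is no ∂_3, so H_2 ≅ Z.

H_0 ≅ Z^2,  H_1 ≅ Z^2,  H_2 ≅ Z.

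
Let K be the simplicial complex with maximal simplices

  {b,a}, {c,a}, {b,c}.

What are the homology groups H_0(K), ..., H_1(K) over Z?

Order the vertices as a < b < c. Listing each simplex with vertices in this order, K has dimension 1 with simplices:

  0-simplices (3): a, b, c
  1-simplices (3): ab, ac, bc

Hence C_0 ≅ Z^3, C_1 ≅ Z^3.

Boundary ∂_1: C_1 → C_0 maps an edge to its endpoints' difference, ∂[p,q] = q − p.
The resulting 3×3 matrix has rank 2, and its Smith normal form has invariant factors (1,1).

Computing H_k = (kernel of ∂_k) / (image of ∂_{k+1}):

  H_0: rank C_0 − rank ∂_1 = 3 − 2 = 1, and the invariant factors of ∂_1 are all 1, so H_0 = Z.
  H_1: rank ker ∂_1 − rank ∂_2 = (3 − 2) − 0 = 1, and there is no ∂_2, so H_1 = Z.

As a check, the Euler characteristic is 3 − 3 = 0, which agrees with 1 − 1 = 0.

H_0 = Z,  H_1 = Z.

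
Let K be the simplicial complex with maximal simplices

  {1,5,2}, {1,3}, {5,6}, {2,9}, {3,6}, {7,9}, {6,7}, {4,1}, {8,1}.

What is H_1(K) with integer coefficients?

H_1 = Z^2.

We work with the vertex ordering 1 < 2 < 3 < 4 < 5 < 6 < 7 < 8 < 9. The simplices of K, each written with vertices in increasing order, are:

  0-simplices (9): [1], [2], [3], [4], [5], [6], [7], [8], [9]
  1-simplices (11): [1,2], [1,3], [1,4], [1,5], [1,8], [2,5], [2,9], [3,6], [5,6], [6,7], [7,9]
  2-simplices (1): [1,2,5]

so the chain groups are C_0 ≅ Z^9, C_1 ≅ Z^11, C_2 ≅ Z^1.

The boundary map ∂_1: C_1 → C_0 maps an edge to its endpoints' difference, ∂[p,q] = q − p.
The resulting 9×11 matrix has rank 8, and its Smith normal form has invariant factors (1,1,1,1,1,1,1,1).

The boundary map ∂_2: C_2 → C_1 sends each 2-simplex [p,q,r] to [q,r] − [p,r] + [p,q]. For instance
  ∂[1,2,5] = [2,5] − [1,5] + [1,2].
This gives a 11×1 integer matrix of rank 1; reducing to Smith normal form yields diagonal entries (1).

Now H_k = ker ∂_k / im ∂_{k+1}, so:

  H_1: rank ker ∂_1 − rank ∂_2 = (11 − 8) − 1 = 2, and the invariant factors of ∂_2 are all 1, so H_1 = Z^2.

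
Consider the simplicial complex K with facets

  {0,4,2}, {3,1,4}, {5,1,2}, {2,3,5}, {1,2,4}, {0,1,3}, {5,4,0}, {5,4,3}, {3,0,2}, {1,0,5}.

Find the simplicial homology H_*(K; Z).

H_0 = Z,  H_1 = Z/2Z,  H_2 = 0.

Order the vertices as 0 < 1 < 2 < 3 < 4 < 5. Listing each simplex with vertices in this order, K has dimension 2 with simplices:

  0-simplices (6): [0], [1], [2], [3], [4], [5]
  1-simplices (15): [0,1], [0,2], [0,3], [0,4], [0,5], [1,2], [1,3], [1,4], [1,5], [2,3], [2,4], [2,5], [3,4], [3,5], [4,5]
  2-simplices (10): [0,1,3], [0,1,5], [0,2,3], [0,2,4], [0,4,5], [1,2,4], [1,2,5], [1,3,4], [2,3,5], [3,4,5]

giving chain groups C_0 ≅ Z^6, C_1 ≅ Z^15, C_2 ≅ Z^10.

Boundary ∂_1: C_1 → C_0 is given by ∂[p,q] = [q] − [p]. For instance
  ∂[3,5] = [5] − [3].
This gives a 6×15 integer matrix of rank 5; reducing to Smith normal form yields diagonal entries (1,1,1,1,1).

∂_2: C_2 → C_1 maps a triangle to the signed sum of its edges. For instance
  ∂[0,1,5] = [1,5] − [0,5] + [0,1],
  ∂[1,3,4] = [3,4] − [1,4] + [1,3].
As a 15×10 matrix over Z this has rank 10, with invariant factors (1,1,1,1,1,1,1,1,1,2).

Now H_k = ker ∂_k / im ∂_{k+1}, so:

  H_0: rank C_0 − rank ∂_1 = 6 − 5 = 1, and the invariant factors of ∂_1 are all 1, so H_0 ≅ Z.
  H_1: rank ker ∂_1 − rank ∂_2 = (15 − 5) − 10 = 0, and ∂_2 has invariant factor 2 > 1, so H_1 ≅ Z/2Z.
  H_2: rank ker ∂_2 − rank ∂_3 = (10 − 10) − 0 = 0, and there is no ∂_3, so H_2 ≅ 0.

As a check, the Euler characteristic is 6 − 15 + 10 = 1, which agrees with 1 − 0 + 0 = 1.
(K is a triangulation of the real projective plane RP^2.)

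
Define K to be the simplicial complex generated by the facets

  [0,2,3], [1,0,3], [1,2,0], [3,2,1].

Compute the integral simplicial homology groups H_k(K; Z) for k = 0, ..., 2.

H_0 ≅ Z,  H_1 = 0,  H_2 ≅ Z.

Order the vertices as 0 < 1 < 2 < 3. Listing each simplex with vertices in this order, K has dimension 2 with simplices:

  0-simplices (4): [0], [1], [2], [3]
  1-simplices (6): [0,1], [0,2], [0,3], [1,2], [1,3], [2,3]
  2-simplices (4): [0,1,2], [0,1,3], [0,2,3], [1,2,3]

so the chain groups are C_0 ≅ Z^4, C_1 ≅ Z^6, C_2 ≅ Z^4.

Boundary ∂_1: C_1 → C_0 is given by ∂[p,q] = [q] − [p].
The resulting 4×6 matrix has rank 3, and its Smith normal form has invariant factors (1,1,1).

Boundary ∂_2: C_2 → C_1 maps a triangle to the signed sum of its edges. For instance
  ∂[1,2,3] = [2,3] − [1,3] + [1,2],
  ∂[0,1,3] = [1,3] − [0,3] + [0,1].
The 6×4 boundary matrix has rank 3 and Smith normal form diag(1,1,1).

Now H_k = ker ∂_k / im ∂_{k+1}, so:

  H_0: rank C_0 − rank ∂_1 = 4 − 3 = 1, and the invariant factors of ∂_1 are all 1, so H_0 = Z.
  H_1: rank ker ∂_1 − rank ∂_2 = (6 − 3) − 3 = 0, and the invariant factors of ∂_2 are all 1, so H_1 = 0.
  H_2: rank ker ∂_2 − rank ∂_3 = (4 − 3) − 0 = 1, and there is no ∂_3, so H_2 = Z.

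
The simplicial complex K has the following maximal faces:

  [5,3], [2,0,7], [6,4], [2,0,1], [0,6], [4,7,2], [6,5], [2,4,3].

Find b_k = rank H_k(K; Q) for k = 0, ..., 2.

b_0 = 1, b_1 = 2, b_2 = 0.

Fix the vertex order 0 < 1 < 2 < 3 < 4 < 5 < 6 < 7 and write every simplex with vertices in increasing order. Then dim K = 2 and the simplices of K are:

  0-simplices (8): [0], [1], [2], [3], [4], [5], [6], [7]
  1-simplices (13): [0,1], [0,2], [0,6], [0,7], [1,2], [2,3], [2,4], [2,7], [3,4], [3,5], [4,6], [4,7], [5,6]
  2-simplices (4): [0,1,2], [0,2,7], [2,3,4], [2,4,7]

giving chain groups C_0 ≅ Z^8, C_1 ≅ Z^13, C_2 ≅ Z^4.

∂_1: C_1 → C_0 sends each edge [p,q] (with p < q) to q − p. For instance
  ∂[1,2] = [2] − [1].
As a 8×13 matrix over Z this has rank 7, with invariant factors (1,1,1,1,1,1,1).

∂_2: C_2 → C_1 sends each 2-simplex [p,q,r] to [q,r] − [p,r] + [p,q]. For instance
  ∂[0,2,7] = [2,7] − [0,7] + [0,2],
  ∂[0,1,2] = [1,2] − [0,2] + [0,1].
As a 13×4 matrix over Z this has rank 4, with invariant factors (1,1,1,1).

From H_k ≅ ker(∂_k) / im(∂_{k+1}) we obtain:

  H_0: rank C_0 − rank ∂_1 = 8 − 7 = 1, and the invariant factors of ∂_1 are all 1, so H_0 = Z.
  H_1: rank ker ∂_1 − rank ∂_2 = (13 − 7) − 4 = 2, and the invariant factors of ∂_2 are all 1, so H_1 = Z^2.
  H_2: rank ker ∂_2 − rank ∂_3 = (4 − 4) − 0 = 0, and there is no ∂_3, so H_2 = 0.

As a check, the Euler characteristic is 8 − 13 + 4 = -1, which agrees with 1 − 2 + 0 = -1.

Hence the Betti numbers are b_0 = 1, b_1 = 2, b_2 = 0.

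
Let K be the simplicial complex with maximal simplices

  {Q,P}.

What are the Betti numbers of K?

b_0 = 1, b_1 = 0.

Take the total order P < Q on the vertex set. Then K (dimension 1) consists of the simplices:

  0-simplices (2): P, Q
  1-simplices (1): PQ

Hence C_0 ≅ Z^2, C_1 ≅ Z^1.

∂_1: C_1 → C_0 is given by ∂[p,q] = [q] − [p].
This gives a 2×1 integer matrix of rank 1; reducing to Smith normal form yields diagonal entries (1).

Computing H_k = (kernel of ∂_k) / (image of ∂_{k+1}):

  H_0: rank C_0 − rank ∂_1 = 2 − 1 = 1, and the invariant factors of ∂_1 are all 1, so H_0 ≅ Z.
  H_1: rank ker ∂_1 − rank ∂_2 = (1 − 1) − 0 = 0, and there is no ∂_2, so H_1 ≅ 0.

As a check, the Euler characteristic is 2 − 1 = 1, which agrees with 1 − 0 = 1.
(K is a triangulation of the 1-simplex.)

Hence the Betti numbers are b_0 = 1, b_1 = 0.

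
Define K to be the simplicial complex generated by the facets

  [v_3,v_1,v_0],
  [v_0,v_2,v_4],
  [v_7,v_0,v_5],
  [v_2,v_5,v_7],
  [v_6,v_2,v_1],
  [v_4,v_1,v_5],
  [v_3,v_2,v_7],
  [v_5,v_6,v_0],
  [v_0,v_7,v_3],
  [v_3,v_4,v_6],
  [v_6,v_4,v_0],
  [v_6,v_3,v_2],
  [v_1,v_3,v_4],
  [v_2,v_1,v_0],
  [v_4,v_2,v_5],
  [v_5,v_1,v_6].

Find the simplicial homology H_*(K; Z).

H_0 = Z,  H_1 = Z^2,  H_2 = Z.

We work with the vertex ordering v_0 < v_1 < v_2 < v_3 < v_4 < v_5 < v_6 < v_7. The simplices of K, each written with vertices in increasing order, are:

  0-simplices (8): [v_0], [v_1], [v_2], [v_3], [v_4], [v_5], [v_6], [v_7]
  1-simplices (24): (24 of them)
  2-simplices (16): (16 of them)

so the chain groups are C_0 ≅ Z^8, C_1 ≅ Z^24, C_2 ≅ Z^16.

Boundary ∂_1: C_1 → C_0 maps an edge to its endpoints' difference, ∂[p,q] = q − p. For instance
  ∂[v_5,v_7] = [v_7] − [v_5].
The resulting 8×24 matrix has rank 7, and its Smith normal form has invariant factors (1,1,1,1,1,1,1).

The boundary map ∂_2: C_2 → C_1 maps a triangle to the signed sum of its edges. For instance
  ∂[v_2,v_4,v_5] = [v_4,v_5] − [v_2,v_5] + [v_2,v_4],
  ∂[v_0,v_5,v_6] = [v_5,v_6] − [v_0,v_6] + [v_0,v_5].
The resulting 24×16 matrix has rank 15, and its Smith normal form has invariant factors (1,1,1,1,1,1,1,1,1,1,1,1,1,1,1).

From H_k ≅ ker(∂_k) / im(∂_{k+1}) we obtain:

  H_0: rank C_0 − rank ∂_1 = 8 − 7 = 1, and the invariant factors of ∂_1 are all 1, so H_0 = Z.
  H_1: rank ker ∂_1 − rank ∂_2 = (24 − 7) − 15 = 2, and the invariant factors of ∂_2 are all 1, so H_1 = Z^2.
  H_2: rank ker ∂_2 − rank ∂_3 = (16 − 15) − 0 = 1, and there is no ∂_3, so H_2 = Z.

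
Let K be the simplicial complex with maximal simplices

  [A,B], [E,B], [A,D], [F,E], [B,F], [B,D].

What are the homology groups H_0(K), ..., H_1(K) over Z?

We work with the vertex ordering A < B < D < E < F. The simplices of K, each written with vertices in increasing order, are:

  0-simplices (5): A, B, D, E, F
  1-simplices (6): AB, AD, BD, BE, BF, EF

Hence C_0 ≅ Z^5, C_1 ≅ Z^6.

Boundary ∂_1: C_1 → C_0 sends each edge [p,q] (with p < q) to q − p.
This gives a 5×6 integer matrix of rank 4; reducing to Smith normal form yields diagonal entries (1,1,1,1).

Computing H_k = (kernel of ∂_k) / (image of ∂_{k+1}):

  H_0: rank C_0 − rank ∂_1 = 5 − 4 = 1, and the invariant factors of ∂_1 are all 1, so H_0 ≅ Z.
  H_1: rank ker ∂_1 − rank ∂_2 = (6 − 4) − 0 = 2, and there is no ∂_2, so H_1 ≅ Z^2.

H_0 ≅ Z,  H_1 ≅ Z^2.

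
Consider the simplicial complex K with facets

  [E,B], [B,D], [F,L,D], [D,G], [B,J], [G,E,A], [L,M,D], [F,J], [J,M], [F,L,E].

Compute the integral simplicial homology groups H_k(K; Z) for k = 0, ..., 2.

H_0 ≅ Z,  H_1 ≅ Z^4,  H_2 = 0.

Fix the vertex order A < B < D < E < F < G < J < L < M and write every simplex with vertices in increasing order. Then dim K = 2 and the simplices of K are:

  0-simplices (9): A, B, D, E, F, G, J, L, M
  1-simplices (16): AE, AG, BD, BE, BJ, DF, DG, DL, DM, EF, EG, EL, FJ, FL, JM, LM
  2-simplices (4): AEG, DFL, DLM, EFL

giving chain groups C_0 ≅ Z^9, C_1 ≅ Z^16, C_2 ≅ Z^4.

∂_1: C_1 → C_0 maps an edge to its endpoints' difference, ∂[p,q] = q − p.
This gives a 9×16 integer matrix of rank 8; reducing to Smith normal form yields diagonal entries (1,1,1,1,1,1,1,1).

Boundary ∂_2: C_2 → C_1 maps a triangle to the signed sum of its edges. For instance
  ∂EFL = FL − EL + EF,
  ∂DLM = LM − DM + DL.
The 16×4 boundary matrix has rank 4 and Smith normal form diag(1,1,1,1).

From H_k ≅ ker(∂_k) / im(∂_{k+1}) we obtain:

  H_0: rank C_0 − rank ∂_1 = 9 − 8 = 1, and the invariant factors of ∂_1 are all 1, so H_0 = Z.
  H_1: rank ker ∂_1 − rank ∂_2 = (16 − 8) − 4 = 4, and the invariant factors of ∂_2 are all 1, so H_1 = Z^4.
  H_2: rank ker ∂_2 − rank ∂_3 = (4 − 4) − 0 = 0, and there is no ∂_3, so H_2 = 0.

As a check, the Euler characteristic is 9 − 16 + 4 = -3, which agrees with 1 − 4 + 0 = -3.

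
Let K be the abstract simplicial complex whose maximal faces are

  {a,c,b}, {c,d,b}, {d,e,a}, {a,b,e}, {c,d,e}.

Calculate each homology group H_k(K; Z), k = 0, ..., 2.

We work with the vertex ordering a < b < c < d < e. The simplices of K, each written with vertices in increasing order, are:

  0-simplices (5): a, b, c, d, e
  1-simplices (10): ab, ac, ad, ae, bc, bd, be, cd, ce, de
  2-simplices (5): abc, abe, ade, bcd, cde

giving chain groups C_0 ≅ Z^5, C_1 ≅ Z^10, C_2 ≅ Z^5.

∂_1: C_1 → C_0 sends each edge [p,q] (with p < q) to q − p.
This gives a 5×10 integer matrix of rank 4; reducing to Smith normal form yields diagonal entries (1,1,1,1).

The boundary map ∂_2: C_2 → C_1 sends each 2-simplex [p,q,r] to [q,r] − [p,r] + [p,q]. For instance
  ∂abc = bc − ac + ab,
  ∂bcd = cd − bd + bc.
The 10×5 boundary matrix has rank 5 and Smith normal form diag(1,1,1,1,1).

Computing H_k = (kernel of ∂_k) / (image of ∂_{k+1}):

  H_0: rank C_0 − rank ∂_1 = 5 − 4 = 1, and the invariant factors of ∂_1 are all 1, so H_0 ≅ Z.
  H_1: rank ker ∂_1 − rank ∂_2 = (10 − 4) − 5 = 1, and the invariant factors of ∂_2 are all 1, so H_1 ≅ Z.
  H_2: rank ker ∂_2 − rank ∂_3 = (5 − 5) − 0 = 0, and there is no ∂_3, so H_2 ≅ 0.

As a check, the Euler characteristic is 5 − 10 + 5 = 0, which agrees with 1 − 1 + 0 = 0.

H_0 = Z,  H_1 = Z,  H_2 = 0.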